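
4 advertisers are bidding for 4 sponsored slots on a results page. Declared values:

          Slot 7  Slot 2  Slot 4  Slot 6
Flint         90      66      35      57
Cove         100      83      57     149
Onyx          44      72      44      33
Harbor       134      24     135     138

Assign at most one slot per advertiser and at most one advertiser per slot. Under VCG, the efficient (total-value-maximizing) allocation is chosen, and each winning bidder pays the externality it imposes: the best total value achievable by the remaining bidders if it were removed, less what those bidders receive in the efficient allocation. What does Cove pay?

Efficient allocation: Flint→Slot 7 ($90), Cove→Slot 6 ($149), Onyx→Slot 2 ($72), Harbor→Slot 4 ($135); total welfare W = $446.
Cove receives Slot 6 at value $149, so the others get W − 149 = $297.
Without Cove: best allocation of the remaining 3 bidders over all 4 slots is Flint→Slot 7 ($90), Onyx→Slot 2 ($72), Harbor→Slot 6 ($138), total $300.
VCG payment = (others' best without Cove) − (others' welfare with Cove) = 300 − 297 = $3.

Cove pays $3.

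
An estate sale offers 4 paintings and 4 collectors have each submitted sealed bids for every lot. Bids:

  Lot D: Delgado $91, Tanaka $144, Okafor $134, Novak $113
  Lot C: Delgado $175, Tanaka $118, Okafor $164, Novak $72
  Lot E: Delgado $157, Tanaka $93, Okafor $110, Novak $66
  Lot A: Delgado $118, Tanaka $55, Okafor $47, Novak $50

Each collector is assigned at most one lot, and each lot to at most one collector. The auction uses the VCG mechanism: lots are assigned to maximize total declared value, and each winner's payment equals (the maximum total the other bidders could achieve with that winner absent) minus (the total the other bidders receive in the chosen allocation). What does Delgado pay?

Efficient allocation: Delgado→Lot E ($157), Tanaka→Lot D ($144), Okafor→Lot C ($164), Novak→Lot A ($50); total welfare W = $515.
Delgado receives Lot E at value $157, so the others get W − 157 = $358.
Without Delgado: best allocation of the remaining 3 bidders over all 4 lots is Tanaka→Lot D ($144), Okafor→Lot C ($164), Novak→Lot E ($66), total $374.
VCG payment = (others' best without Delgado) − (others' welfare with Delgado) = 374 − 358 = $16.

Delgado pays $16.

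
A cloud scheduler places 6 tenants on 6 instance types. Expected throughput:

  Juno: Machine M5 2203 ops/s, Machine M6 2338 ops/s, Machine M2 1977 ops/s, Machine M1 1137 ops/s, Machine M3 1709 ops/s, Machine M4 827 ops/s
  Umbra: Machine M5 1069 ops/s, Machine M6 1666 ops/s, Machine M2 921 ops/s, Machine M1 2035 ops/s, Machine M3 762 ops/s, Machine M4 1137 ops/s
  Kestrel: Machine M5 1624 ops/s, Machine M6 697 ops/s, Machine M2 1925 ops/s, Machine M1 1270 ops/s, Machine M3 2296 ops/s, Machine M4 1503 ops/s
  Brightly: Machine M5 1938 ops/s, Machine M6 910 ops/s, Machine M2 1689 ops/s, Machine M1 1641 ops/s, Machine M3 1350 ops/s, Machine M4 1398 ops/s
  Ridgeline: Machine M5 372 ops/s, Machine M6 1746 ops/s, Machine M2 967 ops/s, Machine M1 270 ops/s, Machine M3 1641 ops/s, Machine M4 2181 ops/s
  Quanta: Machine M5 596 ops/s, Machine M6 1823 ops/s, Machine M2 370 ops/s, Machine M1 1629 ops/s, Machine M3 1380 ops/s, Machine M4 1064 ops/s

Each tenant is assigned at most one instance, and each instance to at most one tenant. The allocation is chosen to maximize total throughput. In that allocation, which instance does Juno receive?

Juno receives Machine M2.

This is the linear assignment problem.
Optimal: Juno→Machine M2 (1977 ops/s), Umbra→Machine M1 (2035 ops/s), Kestrel→Machine M3 (2296 ops/s), Brightly→Machine M5 (1938 ops/s), Ridgeline→Machine M4 (2181 ops/s), Quanta→Machine M6 (1823 ops/s) — total 1977+2035+2296+1938+2181+1823 = 12250 ops/s.
Juno's own top instance is Machine M6 (2338 ops/s), but forcing Juno→Machine M6 and reassigning the rest optimally gives only 11797 ops/s — worse by 453.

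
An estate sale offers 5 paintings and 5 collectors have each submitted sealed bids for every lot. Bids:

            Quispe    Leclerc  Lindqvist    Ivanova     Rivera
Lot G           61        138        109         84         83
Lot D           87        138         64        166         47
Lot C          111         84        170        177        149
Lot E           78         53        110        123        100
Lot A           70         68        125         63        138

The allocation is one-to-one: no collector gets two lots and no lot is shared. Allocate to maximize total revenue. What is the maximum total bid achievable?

Optimal: Quispe→Lot E ($78), Leclerc→Lot G ($138), Lindqvist→Lot C ($170), Ivanova→Lot D ($166), Rivera→Lot A ($138) — total 78+138+170+166+138 = $690.
Row-greedy (each collector in turn takes its best remaining lot) gives $640, worse by 50.
Every other assignment is strictly worse.

Max total: $690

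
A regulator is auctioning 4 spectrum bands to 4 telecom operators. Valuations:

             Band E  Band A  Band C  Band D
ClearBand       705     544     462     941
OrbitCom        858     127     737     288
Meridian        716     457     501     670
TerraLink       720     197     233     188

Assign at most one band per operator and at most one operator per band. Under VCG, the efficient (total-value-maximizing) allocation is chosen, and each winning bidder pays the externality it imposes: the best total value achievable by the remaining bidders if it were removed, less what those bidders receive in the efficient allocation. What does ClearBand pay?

ClearBand pays $213M.

Efficient allocation: ClearBand→Band D ($941M), OrbitCom→Band C ($737M), Meridian→Band A ($457M), TerraLink→Band E ($720M); total welfare W = $2855M.
ClearBand receives Band D at value $941M, so the others get W − 941 = $1914M.
Without ClearBand: best allocation of the remaining 3 bidders over all 4 bands is OrbitCom→Band C ($737M), Meridian→Band D ($670M), TerraLink→Band E ($720M), total $2127M.
VCG payment = (others' best without ClearBand) − (others' welfare with ClearBand) = 2127 − 1914 = $213M.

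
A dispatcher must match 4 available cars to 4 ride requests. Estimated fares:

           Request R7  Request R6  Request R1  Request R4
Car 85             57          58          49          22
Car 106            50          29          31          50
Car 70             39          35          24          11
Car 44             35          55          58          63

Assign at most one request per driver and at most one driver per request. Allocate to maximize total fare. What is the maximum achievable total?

Max total: $205

Treat this as an assignment problem: match each driver to one request.
Optimal: Car 85→Request R6 ($58), Car 106→Request R4 ($50), Car 70→Request R7 ($39), Car 44→Request R1 ($58) — total 58+50+39+58 = $205.
Max-entry greedy (repeatedly take the single best remaining cell) gives $195, worse by 10.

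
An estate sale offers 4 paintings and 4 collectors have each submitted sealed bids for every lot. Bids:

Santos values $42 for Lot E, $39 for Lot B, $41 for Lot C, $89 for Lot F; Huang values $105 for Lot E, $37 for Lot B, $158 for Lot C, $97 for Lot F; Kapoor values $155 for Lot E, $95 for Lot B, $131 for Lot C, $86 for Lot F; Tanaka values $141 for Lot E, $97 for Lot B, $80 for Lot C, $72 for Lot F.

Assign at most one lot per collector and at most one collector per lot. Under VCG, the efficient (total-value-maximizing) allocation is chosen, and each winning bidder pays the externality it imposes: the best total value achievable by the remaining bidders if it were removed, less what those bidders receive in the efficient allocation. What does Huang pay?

Huang pays $20.

Efficient allocation: Santos→Lot F ($89), Huang→Lot C ($158), Kapoor→Lot E ($155), Tanaka→Lot B ($97); total welfare W = $499.
Huang receives Lot C at value $158, so the others get W − 158 = $341.
Without Huang: best allocation of the remaining 3 bidders over all 4 lots is Santos→Lot F ($89), Kapoor→Lot C ($131), Tanaka→Lot E ($141), total $361.
VCG payment = (others' best without Huang) − (others' welfare with Huang) = 361 − 341 = $20.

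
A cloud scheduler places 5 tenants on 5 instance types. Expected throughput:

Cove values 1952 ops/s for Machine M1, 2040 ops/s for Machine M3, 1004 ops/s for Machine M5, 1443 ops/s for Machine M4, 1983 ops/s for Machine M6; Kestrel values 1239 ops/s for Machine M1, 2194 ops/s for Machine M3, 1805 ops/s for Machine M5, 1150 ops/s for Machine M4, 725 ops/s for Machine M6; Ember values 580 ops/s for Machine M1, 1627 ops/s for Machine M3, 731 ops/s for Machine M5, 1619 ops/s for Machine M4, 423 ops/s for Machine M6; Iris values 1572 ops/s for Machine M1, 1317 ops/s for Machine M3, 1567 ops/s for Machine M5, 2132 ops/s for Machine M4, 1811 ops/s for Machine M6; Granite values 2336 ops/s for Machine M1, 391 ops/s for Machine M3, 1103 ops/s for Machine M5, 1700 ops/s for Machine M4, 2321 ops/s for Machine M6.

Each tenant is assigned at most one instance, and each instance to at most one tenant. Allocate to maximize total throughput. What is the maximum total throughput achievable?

Optimal: Cove→Machine M6 (1983 ops/s), Kestrel→Machine M5 (1805 ops/s), Ember→Machine M3 (1627 ops/s), Iris→Machine M4 (2132 ops/s), Granite→Machine M1 (2336 ops/s) — total 1983+1805+1627+2132+2336 = 9883 ops/s.
Row-greedy (each tenant in turn takes its best remaining instance) gives 9611 ops/s, worse by 272.

Maximum total: 9883 ops/s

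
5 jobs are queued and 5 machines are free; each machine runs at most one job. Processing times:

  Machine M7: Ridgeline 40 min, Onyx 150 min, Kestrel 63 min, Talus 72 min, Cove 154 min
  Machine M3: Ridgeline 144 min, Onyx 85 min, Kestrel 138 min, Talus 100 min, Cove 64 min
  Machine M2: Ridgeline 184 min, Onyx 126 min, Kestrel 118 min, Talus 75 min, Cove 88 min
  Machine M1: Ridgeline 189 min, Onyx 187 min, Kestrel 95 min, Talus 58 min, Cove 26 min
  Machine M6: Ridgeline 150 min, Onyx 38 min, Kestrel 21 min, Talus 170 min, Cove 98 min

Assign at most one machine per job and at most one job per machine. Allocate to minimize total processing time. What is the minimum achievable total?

Treat this as an assignment problem: match each job to one machine.
Optimal: Ridgeline→Machine M7 (40 min), Onyx→Machine M3 (85 min), Kestrel→Machine M6 (21 min), Talus→Machine M2 (75 min), Cove→Machine M1 (26 min) — total 40+85+21+75+26 = 247 min.
Column-greedy (each machine in turn goes to its cheapest remaining job) gives 312 min, worse by 65.
Every other assignment is strictly worse.

Minimum total: 247 min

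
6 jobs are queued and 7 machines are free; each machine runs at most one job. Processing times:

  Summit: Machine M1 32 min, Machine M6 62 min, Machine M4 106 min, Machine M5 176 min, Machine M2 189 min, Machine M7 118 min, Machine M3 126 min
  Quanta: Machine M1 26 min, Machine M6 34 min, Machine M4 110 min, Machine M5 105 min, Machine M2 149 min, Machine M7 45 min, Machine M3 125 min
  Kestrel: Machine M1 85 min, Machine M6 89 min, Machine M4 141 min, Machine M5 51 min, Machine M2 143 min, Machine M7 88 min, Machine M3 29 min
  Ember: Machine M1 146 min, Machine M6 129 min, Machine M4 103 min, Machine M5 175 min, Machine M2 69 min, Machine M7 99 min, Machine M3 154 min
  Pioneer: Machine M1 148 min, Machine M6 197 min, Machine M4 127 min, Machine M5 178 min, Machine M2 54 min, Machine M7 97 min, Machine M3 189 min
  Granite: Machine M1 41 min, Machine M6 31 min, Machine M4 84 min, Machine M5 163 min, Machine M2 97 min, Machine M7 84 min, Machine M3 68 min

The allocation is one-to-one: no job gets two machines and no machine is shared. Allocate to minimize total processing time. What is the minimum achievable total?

Minimum total: 294 min

This is a one-to-one assignment (minimum-cost bipartite matching).
Optimal: Summit→Machine M1 (32 min), Quanta→Machine M7 (45 min), Kestrel→Machine M3 (29 min), Ember→Machine M4 (103 min), Pioneer→Machine M2 (54 min), Granite→Machine M6 (31 min) — total 32+45+29+103+54+31 = 294 min.
Row-greedy (each job in turn takes its cheapest remaining machine) gives 345 min, worse by 51.
Next-best assignment: Summit→Machine M1, Quanta→Machine M7, Kestrel→Machine M5, Ember→Machine M4, Pioneer→Machine M2, Granite→Machine M6 = 316 min.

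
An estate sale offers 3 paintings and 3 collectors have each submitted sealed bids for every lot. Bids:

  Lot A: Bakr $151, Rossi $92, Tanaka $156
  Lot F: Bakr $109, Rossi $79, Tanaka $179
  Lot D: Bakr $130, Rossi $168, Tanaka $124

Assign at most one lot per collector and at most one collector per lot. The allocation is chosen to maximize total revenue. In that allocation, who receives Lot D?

Rossi receives Lot D.

Optimal: Bakr→Lot A ($151), Rossi→Lot D ($168), Tanaka→Lot F ($179) — total 151+168+179 = $498.
Column-greedy (each lot in turn goes to its best remaining collector) gives $433, worse by 65.
Next-best assignment: Bakr→Lot F, Rossi→Lot D, Tanaka→Lot A = $433.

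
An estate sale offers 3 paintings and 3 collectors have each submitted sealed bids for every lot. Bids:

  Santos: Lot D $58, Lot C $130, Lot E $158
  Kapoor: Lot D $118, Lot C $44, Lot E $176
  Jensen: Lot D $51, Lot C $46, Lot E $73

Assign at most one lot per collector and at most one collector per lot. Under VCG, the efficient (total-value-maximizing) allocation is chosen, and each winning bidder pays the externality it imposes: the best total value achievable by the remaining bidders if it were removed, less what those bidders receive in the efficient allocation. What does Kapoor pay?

Efficient allocation: Santos→Lot C ($130), Kapoor→Lot E ($176), Jensen→Lot D ($51); total welfare W = $357.
Kapoor receives Lot E at value $176, so the others get W − 176 = $181.
Without Kapoor: best allocation of the remaining 2 bidders over all 3 lots is Santos→Lot E ($158), Jensen→Lot D ($51), total $209.
VCG payment = (others' best without Kapoor) − (others' welfare with Kapoor) = 209 − 181 = $28.

Kapoor pays $28.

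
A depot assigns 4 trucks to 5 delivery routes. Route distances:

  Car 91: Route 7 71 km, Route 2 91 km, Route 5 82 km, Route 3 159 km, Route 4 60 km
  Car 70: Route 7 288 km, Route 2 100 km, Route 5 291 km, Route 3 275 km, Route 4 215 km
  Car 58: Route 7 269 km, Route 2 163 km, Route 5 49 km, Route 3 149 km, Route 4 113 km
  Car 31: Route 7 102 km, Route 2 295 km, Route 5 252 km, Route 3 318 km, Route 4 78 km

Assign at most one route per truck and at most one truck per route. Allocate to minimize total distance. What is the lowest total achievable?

Minimum total: 298 km

Optimal: Car 91→Route 7 (71 km), Car 70→Route 2 (100 km), Car 58→Route 5 (49 km), Car 31→Route 4 (78 km) — total 71+100+49+78 = 298 km.
Column-greedy (each route in turn goes to its cheapest remaining truck) gives 538 km, worse by 240.
Swapping Car 91↔Car 31 (Car 91→Route 4 60 km, Car 31→Route 7 102 km) adds 13.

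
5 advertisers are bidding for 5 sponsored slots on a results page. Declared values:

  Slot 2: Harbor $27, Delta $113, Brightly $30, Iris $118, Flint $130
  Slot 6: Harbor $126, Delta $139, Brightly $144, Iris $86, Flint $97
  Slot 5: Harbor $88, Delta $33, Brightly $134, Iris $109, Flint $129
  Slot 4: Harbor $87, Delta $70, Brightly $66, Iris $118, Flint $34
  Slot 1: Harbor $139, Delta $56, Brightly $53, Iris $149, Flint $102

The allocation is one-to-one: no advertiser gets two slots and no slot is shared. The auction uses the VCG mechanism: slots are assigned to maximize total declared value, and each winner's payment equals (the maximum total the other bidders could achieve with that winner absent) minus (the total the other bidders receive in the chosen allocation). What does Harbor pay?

Efficient allocation: Harbor→Slot 1 ($139), Delta→Slot 6 ($139), Brightly→Slot 5 ($134), Iris→Slot 4 ($118), Flint→Slot 2 ($130); total welfare W = $660.
Harbor receives Slot 1 at value $139, so the others get W − 139 = $521.
Without Harbor: best allocation of the remaining 4 bidders over all 5 slots is Delta→Slot 6 ($139), Brightly→Slot 5 ($134), Iris→Slot 1 ($149), Flint→Slot 2 ($130), total $552.
VCG payment = (others' best without Harbor) − (others' welfare with Harbor) = 552 − 521 = $31.

Harbor pays $31.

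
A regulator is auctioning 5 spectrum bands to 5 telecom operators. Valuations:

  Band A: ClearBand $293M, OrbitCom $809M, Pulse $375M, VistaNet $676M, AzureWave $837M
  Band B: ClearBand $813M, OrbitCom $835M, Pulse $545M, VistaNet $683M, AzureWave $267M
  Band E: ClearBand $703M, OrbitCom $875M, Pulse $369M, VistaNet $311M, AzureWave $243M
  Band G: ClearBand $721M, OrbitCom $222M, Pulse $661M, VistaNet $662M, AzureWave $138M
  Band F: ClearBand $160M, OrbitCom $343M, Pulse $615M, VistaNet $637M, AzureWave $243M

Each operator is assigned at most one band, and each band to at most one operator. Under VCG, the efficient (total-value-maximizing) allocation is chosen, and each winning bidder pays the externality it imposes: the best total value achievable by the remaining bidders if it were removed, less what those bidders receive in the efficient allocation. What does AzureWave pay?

Efficient allocation: ClearBand→Band B ($813M), OrbitCom→Band E ($875M), Pulse→Band G ($661M), VistaNet→Band F ($637M), AzureWave→Band A ($837M); total welfare W = $3823M.
AzureWave receives Band A at value $837M, so the others get W − 837 = $2986M.
Without AzureWave: best allocation of the remaining 4 bidders over all 5 bands is ClearBand→Band B ($813M), OrbitCom→Band E ($875M), Pulse→Band G ($661M), VistaNet→Band A ($676M), total $3025M.
VCG payment = (others' best without AzureWave) − (others' welfare with AzureWave) = 3025 − 2986 = $39M.

AzureWave pays $39M.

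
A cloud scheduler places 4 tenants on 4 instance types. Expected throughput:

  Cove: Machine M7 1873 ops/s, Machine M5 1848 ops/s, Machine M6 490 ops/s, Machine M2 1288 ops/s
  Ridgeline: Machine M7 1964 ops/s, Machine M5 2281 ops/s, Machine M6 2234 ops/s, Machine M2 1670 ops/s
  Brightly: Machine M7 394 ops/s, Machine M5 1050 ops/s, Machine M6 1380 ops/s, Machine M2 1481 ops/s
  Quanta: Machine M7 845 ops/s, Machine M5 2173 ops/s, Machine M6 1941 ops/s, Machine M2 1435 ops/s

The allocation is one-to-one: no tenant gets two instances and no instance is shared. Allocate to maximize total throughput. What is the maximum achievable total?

Maximum total: 7761 ops/s

Optimal: Cove→Machine M7 (1873 ops/s), Ridgeline→Machine M6 (2234 ops/s), Brightly→Machine M2 (1481 ops/s), Quanta→Machine M5 (2173 ops/s) — total 1873+2234+1481+2173 = 7761 ops/s.
Max-entry greedy (repeatedly take the single best remaining cell) gives 7576 ops/s, worse by 185.
Checked against all permutations: 7761 ops/s is optimal.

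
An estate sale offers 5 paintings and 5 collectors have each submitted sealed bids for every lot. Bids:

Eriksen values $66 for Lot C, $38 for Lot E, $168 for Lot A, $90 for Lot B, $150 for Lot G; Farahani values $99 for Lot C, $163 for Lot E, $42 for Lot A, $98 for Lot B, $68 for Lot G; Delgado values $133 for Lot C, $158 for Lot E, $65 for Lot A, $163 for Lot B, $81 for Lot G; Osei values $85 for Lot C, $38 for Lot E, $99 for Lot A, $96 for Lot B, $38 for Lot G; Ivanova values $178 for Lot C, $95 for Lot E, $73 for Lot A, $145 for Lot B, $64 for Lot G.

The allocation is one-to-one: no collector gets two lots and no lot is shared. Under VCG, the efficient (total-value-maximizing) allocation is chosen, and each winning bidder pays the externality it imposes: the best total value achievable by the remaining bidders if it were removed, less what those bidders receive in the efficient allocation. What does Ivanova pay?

Efficient allocation: Eriksen→Lot G ($150), Farahani→Lot E ($163), Delgado→Lot B ($163), Osei→Lot A ($99), Ivanova→Lot C ($178); total welfare W = $753.
Ivanova receives Lot C at value $178, so the others get W − 178 = $575.
Without Ivanova: best allocation of the remaining 4 bidders over all 5 lots is Eriksen→Lot A ($168), Farahani→Lot E ($163), Delgado→Lot B ($163), Osei→Lot C ($85), total $579.
VCG payment = (others' best without Ivanova) − (others' welfare with Ivanova) = 579 − 575 = $4.

Ivanova pays $4.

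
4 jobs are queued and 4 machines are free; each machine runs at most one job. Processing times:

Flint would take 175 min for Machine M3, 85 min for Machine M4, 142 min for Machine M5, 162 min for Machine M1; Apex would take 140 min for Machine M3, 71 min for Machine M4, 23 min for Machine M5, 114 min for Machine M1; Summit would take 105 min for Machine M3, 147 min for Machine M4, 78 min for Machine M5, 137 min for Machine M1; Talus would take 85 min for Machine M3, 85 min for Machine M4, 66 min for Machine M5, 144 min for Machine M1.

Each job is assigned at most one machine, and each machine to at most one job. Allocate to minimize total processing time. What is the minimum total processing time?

Min total: 330 min

This is the linear assignment problem.
Optimal: Flint→Machine M4 (85 min), Apex→Machine M5 (23 min), Summit→Machine M1 (137 min), Talus→Machine M3 (85 min) — total 85+23+137+85 = 330 min.
Row-greedy (each job in turn takes its cheapest remaining machine) gives 357 min, worse by 27.
Swapping Talus↔Apex (Talus→Machine M5 66 min, Apex→Machine M3 140 min) adds 98.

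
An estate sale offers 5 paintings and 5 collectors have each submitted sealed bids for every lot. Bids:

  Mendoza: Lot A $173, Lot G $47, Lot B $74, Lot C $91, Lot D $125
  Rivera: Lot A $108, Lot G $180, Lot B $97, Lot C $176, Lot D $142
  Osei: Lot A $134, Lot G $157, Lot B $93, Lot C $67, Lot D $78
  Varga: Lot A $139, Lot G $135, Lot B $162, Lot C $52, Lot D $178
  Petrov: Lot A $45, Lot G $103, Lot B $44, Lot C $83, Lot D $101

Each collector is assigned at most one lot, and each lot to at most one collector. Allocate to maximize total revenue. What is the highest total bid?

This is a one-to-one assignment (maximum-weight bipartite matching).
Optimal: Mendoza→Lot A ($173), Rivera→Lot C ($176), Osei→Lot G ($157), Varga→Lot B ($162), Petrov→Lot D ($101) — total 173+176+157+162+101 = $769.
Max-entry greedy (repeatedly take the single best remaining cell) gives $707, worse by 62.
Swapping Petrov↔Varga (Petrov→Lot B $44, Varga→Lot D $178) loses 41.
Every other assignment is strictly worse.

Max total: $769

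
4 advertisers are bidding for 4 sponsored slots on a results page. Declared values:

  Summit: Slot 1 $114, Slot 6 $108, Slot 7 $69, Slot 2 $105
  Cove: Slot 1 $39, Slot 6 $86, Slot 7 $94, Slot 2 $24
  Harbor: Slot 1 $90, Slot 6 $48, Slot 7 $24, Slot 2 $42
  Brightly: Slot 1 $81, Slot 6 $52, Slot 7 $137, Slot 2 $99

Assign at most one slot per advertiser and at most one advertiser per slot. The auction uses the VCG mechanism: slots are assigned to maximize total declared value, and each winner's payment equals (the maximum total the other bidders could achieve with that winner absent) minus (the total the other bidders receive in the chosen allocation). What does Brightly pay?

Brightly pays $11.

Efficient allocation: Summit→Slot 2 ($105), Cove→Slot 6 ($86), Harbor→Slot 1 ($90), Brightly→Slot 7 ($137); total welfare W = $418.
Brightly receives Slot 7 at value $137, so the others get W − 137 = $281.
Without Brightly: best allocation of the remaining 3 bidders over all 4 slots is Summit→Slot 6 ($108), Cove→Slot 7 ($94), Harbor→Slot 1 ($90), total $292.
VCG payment = (others' best without Brightly) − (others' welfare with Brightly) = 292 − 281 = $11.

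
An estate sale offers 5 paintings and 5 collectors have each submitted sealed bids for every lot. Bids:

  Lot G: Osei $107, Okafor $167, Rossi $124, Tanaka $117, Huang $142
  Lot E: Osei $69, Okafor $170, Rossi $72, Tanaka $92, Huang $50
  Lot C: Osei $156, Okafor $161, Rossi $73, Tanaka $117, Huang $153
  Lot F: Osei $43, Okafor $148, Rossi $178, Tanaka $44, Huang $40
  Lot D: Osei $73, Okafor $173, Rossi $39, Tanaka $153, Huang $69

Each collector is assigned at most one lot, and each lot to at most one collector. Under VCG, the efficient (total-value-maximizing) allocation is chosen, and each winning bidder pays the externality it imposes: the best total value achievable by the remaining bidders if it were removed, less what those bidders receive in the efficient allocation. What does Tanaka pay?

Efficient allocation: Osei→Lot C ($156), Okafor→Lot E ($170), Rossi→Lot F ($178), Tanaka→Lot D ($153), Huang→Lot G ($142); total welfare W = $799.
Tanaka receives Lot D at value $153, so the others get W − 153 = $646.
Without Tanaka: best allocation of the remaining 4 bidders over all 5 lots is Osei→Lot C ($156), Okafor→Lot D ($173), Rossi→Lot F ($178), Huang→Lot G ($142), total $649.
VCG payment = (others' best without Tanaka) − (others' welfare with Tanaka) = 649 − 646 = $3.

Tanaka pays $3.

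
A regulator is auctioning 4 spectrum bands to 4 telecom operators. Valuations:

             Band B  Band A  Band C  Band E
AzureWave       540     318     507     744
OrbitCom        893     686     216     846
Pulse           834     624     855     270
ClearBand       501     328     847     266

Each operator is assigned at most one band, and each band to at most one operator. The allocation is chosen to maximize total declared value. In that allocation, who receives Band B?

This is the linear assignment problem.
Optimal: AzureWave→Band E ($744M), OrbitCom→Band A ($686M), Pulse→Band B ($834M), ClearBand→Band C ($847M) — total 744+686+834+847 = $3111M.
Column-greedy (each band in turn goes to its best remaining operator) gives $3108M, worse by 3.
Swapping OrbitCom↔Pulse (OrbitCom→Band B $893M, Pulse→Band A $624M) loses 3.
Every other assignment is strictly worse.
Pulse's own top band is Band C ($855M), but forcing Pulse→Band C and reassigning the rest optimally gives only $2820M — worse by 291.

Pulse receives Band B.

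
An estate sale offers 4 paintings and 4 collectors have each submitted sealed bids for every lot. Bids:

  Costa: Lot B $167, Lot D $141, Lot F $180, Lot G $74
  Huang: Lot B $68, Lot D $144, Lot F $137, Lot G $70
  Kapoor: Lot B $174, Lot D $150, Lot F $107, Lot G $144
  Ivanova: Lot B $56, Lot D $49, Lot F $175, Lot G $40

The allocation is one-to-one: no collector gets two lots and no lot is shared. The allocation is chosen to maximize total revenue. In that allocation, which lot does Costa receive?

Costa receives Lot B.

Optimal: Costa→Lot B ($167), Huang→Lot D ($144), Kapoor→Lot G ($144), Ivanova→Lot F ($175) — total 167+144+144+175 = $630.
No other one-to-one assignment exceeds $630.
Costa's own top lot is Lot F ($180), but forcing Costa→Lot F and reassigning the rest optimally gives only $538 — worse by 92.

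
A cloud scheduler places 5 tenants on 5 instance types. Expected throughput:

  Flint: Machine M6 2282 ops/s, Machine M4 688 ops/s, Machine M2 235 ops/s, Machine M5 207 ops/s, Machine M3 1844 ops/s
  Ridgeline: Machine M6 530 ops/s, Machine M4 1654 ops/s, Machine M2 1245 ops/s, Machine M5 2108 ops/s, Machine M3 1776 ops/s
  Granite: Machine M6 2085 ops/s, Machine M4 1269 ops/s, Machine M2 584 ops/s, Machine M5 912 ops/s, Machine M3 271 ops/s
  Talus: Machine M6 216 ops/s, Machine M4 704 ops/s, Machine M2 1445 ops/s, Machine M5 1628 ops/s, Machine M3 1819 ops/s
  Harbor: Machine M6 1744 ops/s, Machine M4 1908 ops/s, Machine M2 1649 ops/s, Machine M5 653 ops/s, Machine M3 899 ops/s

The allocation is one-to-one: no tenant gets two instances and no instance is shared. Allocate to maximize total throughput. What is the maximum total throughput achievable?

Optimal: Flint→Machine M3 (1844 ops/s), Ridgeline→Machine M5 (2108 ops/s), Granite→Machine M6 (2085 ops/s), Talus→Machine M2 (1445 ops/s), Harbor→Machine M4 (1908 ops/s) — total 1844+2108+2085+1445+1908 = 9390 ops/s.
Max-entry greedy (repeatedly take the single best remaining cell) gives 8701 ops/s, worse by 689.
Checked against all permutations: 9390 ops/s is optimal.

Max total: 9390 ops/s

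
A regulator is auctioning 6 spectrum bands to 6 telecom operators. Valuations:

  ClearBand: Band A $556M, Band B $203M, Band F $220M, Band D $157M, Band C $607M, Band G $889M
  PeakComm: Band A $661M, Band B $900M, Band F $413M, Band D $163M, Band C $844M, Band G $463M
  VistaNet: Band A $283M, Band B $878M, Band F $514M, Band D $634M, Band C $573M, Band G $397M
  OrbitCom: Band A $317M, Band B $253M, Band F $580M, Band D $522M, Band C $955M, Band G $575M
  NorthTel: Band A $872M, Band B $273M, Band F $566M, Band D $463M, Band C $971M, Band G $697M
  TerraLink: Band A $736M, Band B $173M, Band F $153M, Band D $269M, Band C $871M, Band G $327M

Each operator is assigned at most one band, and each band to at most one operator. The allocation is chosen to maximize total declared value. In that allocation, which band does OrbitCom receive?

OrbitCom receives Band F.

This is the linear assignment problem.
Optimal: ClearBand→Band G ($889M), PeakComm→Band B ($900M), VistaNet→Band D ($634M), OrbitCom→Band F ($580M), NorthTel→Band A ($872M), TerraLink→Band C ($871M) — total 889+900+634+580+872+871 = $4746M.
Max-entry greedy (repeatedly take the single best remaining cell) gives $4710M, worse by 36.
Next-best assignment: ClearBand→Band G, PeakComm→Band B, VistaNet→Band D, OrbitCom→Band F, NorthTel→Band C, TerraLink→Band A = $4710M.
Checked against all permutations: $4746M is optimal.
OrbitCom's own top band is Band C ($955M), but forcing OrbitCom→Band C and reassigning the rest optimally gives only $4680M — worse by 66.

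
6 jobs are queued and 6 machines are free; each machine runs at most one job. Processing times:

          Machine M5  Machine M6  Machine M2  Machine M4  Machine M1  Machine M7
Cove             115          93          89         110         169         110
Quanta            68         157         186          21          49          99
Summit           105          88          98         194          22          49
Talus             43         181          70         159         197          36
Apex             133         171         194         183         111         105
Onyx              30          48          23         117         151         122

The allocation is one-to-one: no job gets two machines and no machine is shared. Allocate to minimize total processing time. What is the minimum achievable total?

Minimum total: 307 min

This is the linear assignment problem.
Optimal: Cove→Machine M6 (93 min), Quanta→Machine M4 (21 min), Summit→Machine M1 (22 min), Talus→Machine M5 (43 min), Apex→Machine M7 (105 min), Onyx→Machine M2 (23 min) — total 93+21+22+43+105+23 = 307 min.
Row-greedy (each job in turn takes its cheapest remaining machine) gives 349 min, worse by 42.
Swapping Summit↔Apex (Summit→Machine M7 49 min, Apex→Machine M1 111 min) adds 33.
Every other assignment is strictly worse.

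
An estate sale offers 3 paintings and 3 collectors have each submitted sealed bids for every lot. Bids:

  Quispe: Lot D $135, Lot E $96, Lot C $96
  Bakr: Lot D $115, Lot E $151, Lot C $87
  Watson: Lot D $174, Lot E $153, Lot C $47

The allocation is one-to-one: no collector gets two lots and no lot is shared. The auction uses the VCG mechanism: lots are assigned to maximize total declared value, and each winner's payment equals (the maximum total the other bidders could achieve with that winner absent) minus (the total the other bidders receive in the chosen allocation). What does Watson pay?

Efficient allocation: Quispe→Lot C ($96), Bakr→Lot E ($151), Watson→Lot D ($174); total welfare W = $421.
Watson receives Lot D at value $174, so the others get W − 174 = $247.
Without Watson: best allocation of the remaining 2 bidders over all 3 lots is Quispe→Lot D ($135), Bakr→Lot E ($151), total $286.
VCG payment = (others' best without Watson) − (others' welfare with Watson) = 286 − 247 = $39.

Watson pays $39.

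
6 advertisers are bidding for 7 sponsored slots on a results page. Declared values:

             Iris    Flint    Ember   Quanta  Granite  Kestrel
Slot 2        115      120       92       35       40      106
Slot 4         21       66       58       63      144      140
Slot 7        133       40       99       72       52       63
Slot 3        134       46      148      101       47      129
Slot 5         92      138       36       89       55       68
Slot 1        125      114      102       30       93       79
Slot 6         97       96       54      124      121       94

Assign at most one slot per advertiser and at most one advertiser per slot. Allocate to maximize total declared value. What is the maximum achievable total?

Optimal: Iris→Slot 7 ($133), Flint→Slot 5 ($138), Ember→Slot 3 ($148), Quanta→Slot 6 ($124), Granite→Slot 4 ($144), Kestrel→Slot 2 ($106) — total 133+138+148+124+144+106 = $793.
Swapping Quanta↔Iris (Quanta→Slot 7 $72, Iris→Slot 6 $97) loses 88.
Checked against all permutations: $793 is optimal.

Max total: $793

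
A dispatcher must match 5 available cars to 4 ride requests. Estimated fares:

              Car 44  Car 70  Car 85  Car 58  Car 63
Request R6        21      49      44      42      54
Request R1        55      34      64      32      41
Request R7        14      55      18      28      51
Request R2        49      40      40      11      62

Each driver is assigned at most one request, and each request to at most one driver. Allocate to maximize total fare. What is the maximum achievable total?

Maximum total: $223

This is the linear assignment problem.
Optimal: Car 58→Request R6 ($42), Car 85→Request R1 ($64), Car 70→Request R7 ($55), Car 63→Request R2 ($62) — total 42+64+55+62 = $223.
Column-greedy (each request in turn goes to its best remaining driver) gives $222, worse by 1.
Next-best assignment: Car 63→Request R6, Car 85→Request R1, Car 70→Request R7, Car 44→Request R2 = $222.
No other one-to-one assignment exceeds $223.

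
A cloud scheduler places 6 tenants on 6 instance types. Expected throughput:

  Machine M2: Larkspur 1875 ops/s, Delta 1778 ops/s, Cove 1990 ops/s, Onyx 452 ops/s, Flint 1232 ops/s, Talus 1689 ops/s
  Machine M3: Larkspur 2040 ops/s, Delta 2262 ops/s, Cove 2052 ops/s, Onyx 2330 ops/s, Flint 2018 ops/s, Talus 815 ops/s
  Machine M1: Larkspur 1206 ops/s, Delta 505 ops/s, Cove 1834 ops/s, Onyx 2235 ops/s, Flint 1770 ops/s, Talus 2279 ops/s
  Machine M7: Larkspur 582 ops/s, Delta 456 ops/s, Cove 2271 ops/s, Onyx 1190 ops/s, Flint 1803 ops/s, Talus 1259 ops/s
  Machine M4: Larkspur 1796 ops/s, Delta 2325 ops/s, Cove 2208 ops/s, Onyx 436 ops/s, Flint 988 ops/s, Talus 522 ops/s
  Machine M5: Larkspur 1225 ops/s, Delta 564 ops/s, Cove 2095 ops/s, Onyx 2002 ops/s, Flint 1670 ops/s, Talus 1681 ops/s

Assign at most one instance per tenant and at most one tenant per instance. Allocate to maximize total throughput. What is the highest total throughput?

Maximum total: 12770 ops/s

Optimal: Larkspur→Machine M2 (1875 ops/s), Delta→Machine M4 (2325 ops/s), Cove→Machine M7 (2271 ops/s), Onyx→Machine M5 (2002 ops/s), Flint→Machine M3 (2018 ops/s), Talus→Machine M1 (2279 ops/s) — total 1875+2325+2271+2002+2018+2279 = 12770 ops/s.
Max-entry greedy (repeatedly take the single best remaining cell) gives 12750 ops/s, worse by 20.
No other one-to-one assignment exceeds 12770 ops/s.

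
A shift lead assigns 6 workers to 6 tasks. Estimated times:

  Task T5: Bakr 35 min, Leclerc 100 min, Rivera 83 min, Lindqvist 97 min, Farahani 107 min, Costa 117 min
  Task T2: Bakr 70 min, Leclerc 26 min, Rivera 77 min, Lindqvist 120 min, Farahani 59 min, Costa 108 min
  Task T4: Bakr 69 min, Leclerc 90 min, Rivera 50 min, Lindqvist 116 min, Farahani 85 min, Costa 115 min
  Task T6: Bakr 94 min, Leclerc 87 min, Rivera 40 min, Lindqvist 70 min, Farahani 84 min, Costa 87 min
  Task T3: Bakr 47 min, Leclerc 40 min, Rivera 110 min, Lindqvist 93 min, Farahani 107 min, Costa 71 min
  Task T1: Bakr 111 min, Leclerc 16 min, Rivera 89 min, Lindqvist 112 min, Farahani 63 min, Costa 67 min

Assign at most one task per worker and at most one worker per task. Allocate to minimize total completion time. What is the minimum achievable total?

Minimum total: 301 min

Treat this as an assignment problem: match each worker to one task.
Optimal: Bakr→Task T5 (35 min), Leclerc→Task T1 (16 min), Rivera→Task T4 (50 min), Lindqvist→Task T6 (70 min), Farahani→Task T2 (59 min), Costa→Task T3 (71 min) — total 35+16+50+70+59+71 = 301 min.
Min-entry greedy (repeatedly take the single cheapest remaining cell) gives 337 min, worse by 36.
Every other assignment is strictly worse.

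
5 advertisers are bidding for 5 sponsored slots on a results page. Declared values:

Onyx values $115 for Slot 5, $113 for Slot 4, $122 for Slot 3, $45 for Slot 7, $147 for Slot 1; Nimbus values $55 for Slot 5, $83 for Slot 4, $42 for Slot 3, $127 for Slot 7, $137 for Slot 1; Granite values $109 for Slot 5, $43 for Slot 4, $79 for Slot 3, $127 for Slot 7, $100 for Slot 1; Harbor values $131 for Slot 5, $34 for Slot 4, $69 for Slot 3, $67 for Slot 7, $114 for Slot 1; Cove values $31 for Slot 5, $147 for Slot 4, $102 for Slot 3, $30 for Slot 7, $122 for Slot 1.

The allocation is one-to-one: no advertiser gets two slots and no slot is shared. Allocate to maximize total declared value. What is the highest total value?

Max total: $664

Optimal: Onyx→Slot 3 ($122), Nimbus→Slot 1 ($137), Granite→Slot 7 ($127), Harbor→Slot 5 ($131), Cove→Slot 4 ($147) — total 122+137+127+131+147 = $664.
Column-greedy (each slot in turn goes to its best remaining advertiser) gives $627, worse by 37.
Next-best assignment: Onyx→Slot 1, Nimbus→Slot 7, Granite→Slot 3, Harbor→Slot 5, Cove→Slot 4 = $631.
Checked against all permutations: $664 is optimal.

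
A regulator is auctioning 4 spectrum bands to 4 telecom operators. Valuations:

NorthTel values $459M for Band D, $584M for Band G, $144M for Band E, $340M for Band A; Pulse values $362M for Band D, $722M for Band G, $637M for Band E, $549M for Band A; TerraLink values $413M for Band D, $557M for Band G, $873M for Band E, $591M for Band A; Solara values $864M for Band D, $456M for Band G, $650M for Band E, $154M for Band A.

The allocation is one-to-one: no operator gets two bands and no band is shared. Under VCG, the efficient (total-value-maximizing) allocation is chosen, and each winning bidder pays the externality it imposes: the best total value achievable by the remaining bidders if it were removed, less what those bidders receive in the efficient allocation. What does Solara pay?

Efficient allocation: NorthTel→Band G ($584M), Pulse→Band A ($549M), TerraLink→Band E ($873M), Solara→Band D ($864M); total welfare W = $2870M.
Solara receives Band D at value $864M, so the others get W − 864 = $2006M.
Without Solara: best allocation of the remaining 3 bidders over all 4 bands is NorthTel→Band D ($459M), Pulse→Band G ($722M), TerraLink→Band E ($873M), total $2054M.
VCG payment = (others' best without Solara) − (others' welfare with Solara) = 2054 − 2006 = $48M.

Solara pays $48M.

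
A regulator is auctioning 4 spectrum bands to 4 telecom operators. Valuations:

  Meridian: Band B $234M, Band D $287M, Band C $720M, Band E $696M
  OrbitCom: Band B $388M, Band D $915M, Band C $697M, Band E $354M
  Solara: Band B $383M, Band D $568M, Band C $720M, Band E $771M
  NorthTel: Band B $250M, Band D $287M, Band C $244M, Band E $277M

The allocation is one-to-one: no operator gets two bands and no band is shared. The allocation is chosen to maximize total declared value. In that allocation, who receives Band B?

This is the linear assignment problem.
Optimal: Meridian→Band C ($720M), OrbitCom→Band D ($915M), Solara→Band E ($771M), NorthTel→Band B ($250M) — total 720+915+771+250 = $2656M.
Column-greedy (each band in turn goes to its best remaining operator) gives $1953M, worse by 703.
Next-best assignment: Meridian→Band E, OrbitCom→Band D, Solara→Band C, NorthTel→Band B = $2581M.
NorthTel's own top band is Band D ($287M), but forcing NorthTel→Band D and reassigning the rest optimally gives only $2166M — worse by 490.

NorthTel receives Band B.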